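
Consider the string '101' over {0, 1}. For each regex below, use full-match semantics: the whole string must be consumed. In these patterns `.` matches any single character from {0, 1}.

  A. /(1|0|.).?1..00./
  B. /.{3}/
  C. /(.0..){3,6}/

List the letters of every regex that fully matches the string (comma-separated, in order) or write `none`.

B

A → no match
B → match
C → no match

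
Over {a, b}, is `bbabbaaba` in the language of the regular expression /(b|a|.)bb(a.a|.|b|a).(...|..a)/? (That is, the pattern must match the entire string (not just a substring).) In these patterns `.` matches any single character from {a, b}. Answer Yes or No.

No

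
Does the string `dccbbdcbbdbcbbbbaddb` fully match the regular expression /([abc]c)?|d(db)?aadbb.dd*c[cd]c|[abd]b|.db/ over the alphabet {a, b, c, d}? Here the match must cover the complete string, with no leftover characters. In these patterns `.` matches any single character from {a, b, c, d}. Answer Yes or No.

No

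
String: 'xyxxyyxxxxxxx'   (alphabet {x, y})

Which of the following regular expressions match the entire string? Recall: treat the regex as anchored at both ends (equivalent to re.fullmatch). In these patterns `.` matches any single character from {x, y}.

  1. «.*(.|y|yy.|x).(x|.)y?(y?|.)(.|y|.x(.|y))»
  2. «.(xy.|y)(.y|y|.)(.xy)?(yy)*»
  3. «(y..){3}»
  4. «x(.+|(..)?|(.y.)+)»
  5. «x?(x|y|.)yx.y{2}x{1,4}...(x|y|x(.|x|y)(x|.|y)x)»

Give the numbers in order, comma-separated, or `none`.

1, 4, 5

1 → match
2 → no match
3 → no match — must start with 'y'
4 → match
5 → match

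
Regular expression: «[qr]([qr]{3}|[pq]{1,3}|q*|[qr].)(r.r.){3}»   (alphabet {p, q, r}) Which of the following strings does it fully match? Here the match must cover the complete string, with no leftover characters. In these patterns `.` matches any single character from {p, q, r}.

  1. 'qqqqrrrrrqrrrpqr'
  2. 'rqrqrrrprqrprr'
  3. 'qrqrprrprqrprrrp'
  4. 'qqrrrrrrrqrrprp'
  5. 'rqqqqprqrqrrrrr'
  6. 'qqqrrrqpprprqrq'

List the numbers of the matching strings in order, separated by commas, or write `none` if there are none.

2

1 → no match
2 → match
3 → no match
4 → no match
5 → no match
6 → no match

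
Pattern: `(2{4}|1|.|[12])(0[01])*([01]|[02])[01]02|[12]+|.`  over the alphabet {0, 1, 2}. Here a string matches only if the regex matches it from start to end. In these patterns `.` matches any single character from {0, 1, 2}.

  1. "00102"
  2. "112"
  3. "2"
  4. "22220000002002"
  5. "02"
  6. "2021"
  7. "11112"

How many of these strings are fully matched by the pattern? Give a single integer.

5

1 → match
2 → match
3 → match
4 → match
5 → no match
6 → no match
7 → match
Total matched: 5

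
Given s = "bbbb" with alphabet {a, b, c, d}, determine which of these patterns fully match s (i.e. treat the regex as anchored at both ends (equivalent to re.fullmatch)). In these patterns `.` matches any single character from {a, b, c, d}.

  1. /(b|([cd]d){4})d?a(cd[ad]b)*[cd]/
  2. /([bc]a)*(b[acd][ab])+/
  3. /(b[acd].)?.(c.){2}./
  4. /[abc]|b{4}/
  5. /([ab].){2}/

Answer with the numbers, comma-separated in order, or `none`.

1 → no match
2 → no match
3 → no match
4 → match
5 → match

4, 5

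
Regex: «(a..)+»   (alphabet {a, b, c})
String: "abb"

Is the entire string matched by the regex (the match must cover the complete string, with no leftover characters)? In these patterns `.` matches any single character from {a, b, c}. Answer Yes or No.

Yes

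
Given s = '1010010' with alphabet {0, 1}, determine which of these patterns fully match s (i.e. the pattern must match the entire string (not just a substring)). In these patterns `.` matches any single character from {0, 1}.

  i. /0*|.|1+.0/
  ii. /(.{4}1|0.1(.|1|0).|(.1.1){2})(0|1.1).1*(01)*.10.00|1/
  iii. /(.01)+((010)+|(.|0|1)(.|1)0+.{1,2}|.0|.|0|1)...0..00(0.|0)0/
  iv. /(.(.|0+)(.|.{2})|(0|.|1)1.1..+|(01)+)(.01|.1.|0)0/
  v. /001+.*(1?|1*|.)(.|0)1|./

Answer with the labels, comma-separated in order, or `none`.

iv

i → no match
ii → no match
iii → no match
iv → match
v → no match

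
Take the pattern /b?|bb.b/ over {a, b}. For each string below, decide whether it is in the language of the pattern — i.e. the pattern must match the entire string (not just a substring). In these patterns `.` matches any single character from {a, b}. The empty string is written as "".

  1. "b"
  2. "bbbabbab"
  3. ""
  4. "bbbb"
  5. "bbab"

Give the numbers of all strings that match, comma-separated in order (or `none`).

1 → match
2 → no match
3 → match
4 → match
5 → match

1, 3, 4, 5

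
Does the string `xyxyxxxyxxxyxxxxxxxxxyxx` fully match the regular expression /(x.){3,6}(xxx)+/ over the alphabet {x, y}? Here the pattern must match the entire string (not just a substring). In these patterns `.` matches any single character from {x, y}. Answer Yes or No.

No

Every match must end with `xxx`, but `xyxyxxxyxxxyxxxxxxxxxyxx` does not.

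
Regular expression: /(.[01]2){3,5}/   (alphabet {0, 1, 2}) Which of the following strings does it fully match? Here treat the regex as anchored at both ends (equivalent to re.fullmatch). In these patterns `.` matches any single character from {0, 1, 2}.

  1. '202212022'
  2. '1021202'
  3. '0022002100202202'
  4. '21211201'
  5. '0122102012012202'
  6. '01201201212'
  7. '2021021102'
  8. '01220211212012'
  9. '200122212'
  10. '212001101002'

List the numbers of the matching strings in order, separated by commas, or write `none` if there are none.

1. '202212022' → no match
2. '1021202' → no match
3 → no match
4. '21211201' → no match — must end with '2'
5 → no match
6. '01201201212' → no match
7. '2021021102' → no match
8 → no match
9. '200122212' → no match
10. '212001101002' → no match

none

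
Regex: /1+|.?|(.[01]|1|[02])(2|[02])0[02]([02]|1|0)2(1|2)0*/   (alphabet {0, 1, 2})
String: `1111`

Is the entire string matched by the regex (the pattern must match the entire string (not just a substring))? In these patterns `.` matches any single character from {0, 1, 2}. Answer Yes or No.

Yes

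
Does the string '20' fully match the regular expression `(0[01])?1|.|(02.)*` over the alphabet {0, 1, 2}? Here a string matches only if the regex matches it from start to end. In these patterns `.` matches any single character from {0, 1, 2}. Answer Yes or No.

No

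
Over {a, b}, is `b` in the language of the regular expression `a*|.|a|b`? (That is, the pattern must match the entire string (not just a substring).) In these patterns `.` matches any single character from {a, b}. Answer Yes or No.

Yes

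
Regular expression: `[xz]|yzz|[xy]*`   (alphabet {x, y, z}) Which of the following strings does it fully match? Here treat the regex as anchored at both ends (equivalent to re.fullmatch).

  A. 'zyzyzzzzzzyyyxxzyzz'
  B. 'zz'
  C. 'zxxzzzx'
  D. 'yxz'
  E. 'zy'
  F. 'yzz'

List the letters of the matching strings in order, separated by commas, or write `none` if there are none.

F

A → no match
B. 'zz' → no match
C. 'zxxzzzx' → no match
D. 'yxz' → no match
E. 'zy' → no match
F. 'yzz' → match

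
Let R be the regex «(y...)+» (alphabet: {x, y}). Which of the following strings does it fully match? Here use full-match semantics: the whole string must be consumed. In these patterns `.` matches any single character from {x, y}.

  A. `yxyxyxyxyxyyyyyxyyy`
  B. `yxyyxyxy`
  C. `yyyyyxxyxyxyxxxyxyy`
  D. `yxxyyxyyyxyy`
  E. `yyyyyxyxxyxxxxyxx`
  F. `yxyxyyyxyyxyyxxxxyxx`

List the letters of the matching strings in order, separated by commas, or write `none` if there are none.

A → no match
B → no match
C → no match
D → match
E → no match
F → no match

D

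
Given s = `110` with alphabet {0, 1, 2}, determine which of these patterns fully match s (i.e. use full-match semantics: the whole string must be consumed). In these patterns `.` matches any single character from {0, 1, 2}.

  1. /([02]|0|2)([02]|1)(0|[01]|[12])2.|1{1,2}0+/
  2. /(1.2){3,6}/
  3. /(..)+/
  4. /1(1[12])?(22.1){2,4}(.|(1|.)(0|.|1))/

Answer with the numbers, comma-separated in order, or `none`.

1 → match
2 → no match — must end with `2`
3 → no match
4 → no match

1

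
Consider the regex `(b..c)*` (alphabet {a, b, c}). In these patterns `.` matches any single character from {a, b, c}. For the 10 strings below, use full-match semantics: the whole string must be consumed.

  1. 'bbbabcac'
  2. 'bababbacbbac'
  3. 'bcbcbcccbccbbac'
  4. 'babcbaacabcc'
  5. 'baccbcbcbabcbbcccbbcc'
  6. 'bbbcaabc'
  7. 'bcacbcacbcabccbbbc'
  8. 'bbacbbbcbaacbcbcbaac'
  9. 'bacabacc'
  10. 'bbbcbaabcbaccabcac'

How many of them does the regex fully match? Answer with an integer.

1

1 → no match
2 → no match
3 → no match
4 → no match
5 → no match
6 → no match
7 → no match
8 → match
9 → no match
10 → no match
Total matched: 1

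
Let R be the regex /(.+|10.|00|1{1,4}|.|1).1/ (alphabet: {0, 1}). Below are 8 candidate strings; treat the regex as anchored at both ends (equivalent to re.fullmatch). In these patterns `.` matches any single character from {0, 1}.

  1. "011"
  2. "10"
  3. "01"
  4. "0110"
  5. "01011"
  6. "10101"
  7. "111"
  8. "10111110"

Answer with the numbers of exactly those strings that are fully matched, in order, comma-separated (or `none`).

1, 5, 6, 7

1 → match
2 → no match — must end with "1"
3 → no match
4 → no match — must end with "1"
5 → match
6 → match
7 → match
8 → no match — must end with "1"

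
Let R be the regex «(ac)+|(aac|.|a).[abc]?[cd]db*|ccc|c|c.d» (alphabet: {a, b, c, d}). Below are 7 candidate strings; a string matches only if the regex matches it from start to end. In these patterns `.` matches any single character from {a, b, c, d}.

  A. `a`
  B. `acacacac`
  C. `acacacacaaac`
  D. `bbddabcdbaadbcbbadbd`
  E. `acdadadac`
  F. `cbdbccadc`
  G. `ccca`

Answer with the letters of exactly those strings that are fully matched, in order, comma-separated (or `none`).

B

A → no match
B → match
C → no match
D → no match
E → no match
F → no match
G → no match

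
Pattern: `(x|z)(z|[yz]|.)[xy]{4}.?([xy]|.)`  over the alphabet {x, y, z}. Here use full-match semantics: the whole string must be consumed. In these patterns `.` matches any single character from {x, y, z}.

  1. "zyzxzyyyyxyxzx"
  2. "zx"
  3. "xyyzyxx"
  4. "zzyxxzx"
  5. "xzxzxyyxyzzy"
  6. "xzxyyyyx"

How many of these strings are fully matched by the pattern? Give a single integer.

1

1 → no match
2. "zx" → no match
3. "xyyzyxx" → no match
4. "zzyxxzx" → no match
5. "xzxzxyyxyzzy" → no match
6. "xzxyyyyx" → match
Total matched: 1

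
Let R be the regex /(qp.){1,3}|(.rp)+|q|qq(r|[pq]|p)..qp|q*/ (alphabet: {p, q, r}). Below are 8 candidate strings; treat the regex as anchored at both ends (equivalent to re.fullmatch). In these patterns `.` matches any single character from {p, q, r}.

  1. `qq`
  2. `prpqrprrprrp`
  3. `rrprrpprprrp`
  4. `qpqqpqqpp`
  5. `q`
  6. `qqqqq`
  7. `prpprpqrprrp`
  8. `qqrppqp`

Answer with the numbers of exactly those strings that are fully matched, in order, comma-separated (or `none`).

1 → match
2 → match
3 → match
4 → match
5 → match
6 → match
7 → match
8 → match

1, 2, 3, 4, 5, 6, 7, 8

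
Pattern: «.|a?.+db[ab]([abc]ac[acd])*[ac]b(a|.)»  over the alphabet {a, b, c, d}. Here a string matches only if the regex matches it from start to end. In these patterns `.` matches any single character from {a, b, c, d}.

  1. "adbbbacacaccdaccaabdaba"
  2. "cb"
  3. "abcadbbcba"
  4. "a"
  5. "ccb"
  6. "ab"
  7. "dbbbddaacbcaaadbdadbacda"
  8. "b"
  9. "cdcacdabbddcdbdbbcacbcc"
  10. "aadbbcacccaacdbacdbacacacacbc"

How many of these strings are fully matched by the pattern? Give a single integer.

1 → no match
2 → no match
3 → match
4 → match
5 → no match
6 → no match
7 → no match
8 → match
9 → no match
10 → no match
Total matched: 3

3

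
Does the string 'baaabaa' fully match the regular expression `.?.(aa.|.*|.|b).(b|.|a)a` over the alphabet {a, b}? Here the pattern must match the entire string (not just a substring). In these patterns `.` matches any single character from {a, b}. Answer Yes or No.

Yes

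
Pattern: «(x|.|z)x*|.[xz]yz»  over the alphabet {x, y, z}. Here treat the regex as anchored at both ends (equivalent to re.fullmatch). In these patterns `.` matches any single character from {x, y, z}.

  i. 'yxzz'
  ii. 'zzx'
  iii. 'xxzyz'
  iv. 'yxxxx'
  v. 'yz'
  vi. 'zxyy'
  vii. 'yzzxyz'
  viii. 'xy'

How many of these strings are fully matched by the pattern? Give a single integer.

1

i → no match
ii → no match
iii → no match
iv → match
v → no match
vi → no match
vii → no match
viii → no match
Total matched: 1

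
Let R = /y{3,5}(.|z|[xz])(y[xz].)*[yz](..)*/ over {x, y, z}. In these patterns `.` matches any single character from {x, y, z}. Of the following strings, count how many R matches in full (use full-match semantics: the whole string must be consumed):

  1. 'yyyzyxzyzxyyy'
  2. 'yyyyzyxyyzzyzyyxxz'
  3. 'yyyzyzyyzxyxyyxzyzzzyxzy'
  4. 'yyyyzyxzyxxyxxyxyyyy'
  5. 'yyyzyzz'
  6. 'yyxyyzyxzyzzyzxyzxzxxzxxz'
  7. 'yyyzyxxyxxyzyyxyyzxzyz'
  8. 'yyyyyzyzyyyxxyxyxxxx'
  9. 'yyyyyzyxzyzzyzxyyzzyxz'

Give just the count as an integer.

8

1 → match
2 → match
3 → match
4 → match
5. 'yyyzyzz' → match
6 → no match
7 → match
8 → match
9 → match
Total matched: 8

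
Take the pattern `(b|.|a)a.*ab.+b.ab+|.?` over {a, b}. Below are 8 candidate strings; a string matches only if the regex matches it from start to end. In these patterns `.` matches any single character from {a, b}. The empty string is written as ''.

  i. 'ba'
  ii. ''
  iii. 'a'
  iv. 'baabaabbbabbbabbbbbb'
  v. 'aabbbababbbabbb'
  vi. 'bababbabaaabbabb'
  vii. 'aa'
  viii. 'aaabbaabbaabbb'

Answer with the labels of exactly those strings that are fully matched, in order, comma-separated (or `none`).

i → no match
ii → match
iii → match
iv → match
v → match
vi → match
vii → no match
viii → match

ii, iii, iv, v, vi, viii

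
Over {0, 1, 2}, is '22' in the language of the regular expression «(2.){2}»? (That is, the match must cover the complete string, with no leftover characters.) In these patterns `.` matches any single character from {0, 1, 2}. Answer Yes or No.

No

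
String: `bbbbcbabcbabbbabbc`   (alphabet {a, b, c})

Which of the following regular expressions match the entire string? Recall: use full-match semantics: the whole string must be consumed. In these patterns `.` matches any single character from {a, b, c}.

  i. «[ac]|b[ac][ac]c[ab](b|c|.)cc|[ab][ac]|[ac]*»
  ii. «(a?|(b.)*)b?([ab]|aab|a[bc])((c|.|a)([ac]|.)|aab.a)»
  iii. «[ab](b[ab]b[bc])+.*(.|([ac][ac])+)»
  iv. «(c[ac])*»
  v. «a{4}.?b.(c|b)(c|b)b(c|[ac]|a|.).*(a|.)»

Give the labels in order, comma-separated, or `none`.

i → no match
ii → no match
iii → match
iv → no match
v → no match — must start with `a`

iii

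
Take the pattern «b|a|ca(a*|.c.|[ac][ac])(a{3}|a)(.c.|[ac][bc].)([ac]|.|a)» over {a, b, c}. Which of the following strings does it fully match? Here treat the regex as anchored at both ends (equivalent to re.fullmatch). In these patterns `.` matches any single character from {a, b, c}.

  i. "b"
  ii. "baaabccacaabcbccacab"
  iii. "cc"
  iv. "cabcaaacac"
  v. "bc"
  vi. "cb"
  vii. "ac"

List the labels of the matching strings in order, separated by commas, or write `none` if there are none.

i → match
ii → no match
iii → no match
iv → match
v → no match
vi → no match
vii → no match

i, iv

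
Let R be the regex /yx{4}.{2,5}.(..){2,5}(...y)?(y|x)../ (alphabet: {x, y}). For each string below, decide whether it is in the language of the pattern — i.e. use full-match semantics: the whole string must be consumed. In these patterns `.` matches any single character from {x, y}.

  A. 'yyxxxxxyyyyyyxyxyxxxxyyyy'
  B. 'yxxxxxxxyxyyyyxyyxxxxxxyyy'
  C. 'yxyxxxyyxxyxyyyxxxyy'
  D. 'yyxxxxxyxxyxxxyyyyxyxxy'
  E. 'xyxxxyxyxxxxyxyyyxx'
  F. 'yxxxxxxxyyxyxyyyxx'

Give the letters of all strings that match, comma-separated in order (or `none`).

A → no match — must start with 'yx'
B → no match
C → no match
D → no match — must start with 'yx'
E → no match — must start with 'yx'
F → match

F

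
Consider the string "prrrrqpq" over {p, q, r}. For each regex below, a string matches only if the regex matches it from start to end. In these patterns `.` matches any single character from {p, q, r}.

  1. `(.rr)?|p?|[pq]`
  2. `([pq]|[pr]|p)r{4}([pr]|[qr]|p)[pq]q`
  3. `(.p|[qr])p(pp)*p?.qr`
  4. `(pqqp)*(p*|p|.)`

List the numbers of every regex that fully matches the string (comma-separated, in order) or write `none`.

1 → no match
2 → match
3 → no match — must end with "qr"
4 → no match

2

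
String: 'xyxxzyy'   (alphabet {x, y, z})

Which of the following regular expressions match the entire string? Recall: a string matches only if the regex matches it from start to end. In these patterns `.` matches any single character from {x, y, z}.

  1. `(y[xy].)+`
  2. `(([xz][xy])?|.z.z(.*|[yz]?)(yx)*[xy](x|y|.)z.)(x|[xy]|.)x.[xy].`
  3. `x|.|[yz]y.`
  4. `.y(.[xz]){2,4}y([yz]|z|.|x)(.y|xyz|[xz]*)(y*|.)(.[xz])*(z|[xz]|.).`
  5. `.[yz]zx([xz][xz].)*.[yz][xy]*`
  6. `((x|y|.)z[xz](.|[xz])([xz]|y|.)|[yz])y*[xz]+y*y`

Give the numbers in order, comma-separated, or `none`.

2

1 → no match — must start with 'y'
2 → match
3 → no match
4 → no match
5 → no match
6 → no match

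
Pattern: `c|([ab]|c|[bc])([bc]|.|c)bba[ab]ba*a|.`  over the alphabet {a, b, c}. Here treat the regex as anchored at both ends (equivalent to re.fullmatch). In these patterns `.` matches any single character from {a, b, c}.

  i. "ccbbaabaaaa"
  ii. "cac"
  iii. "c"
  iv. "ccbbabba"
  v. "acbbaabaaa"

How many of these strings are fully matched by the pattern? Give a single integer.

i → match
ii → no match
iii → match
iv → match
v → match
Total matched: 4

4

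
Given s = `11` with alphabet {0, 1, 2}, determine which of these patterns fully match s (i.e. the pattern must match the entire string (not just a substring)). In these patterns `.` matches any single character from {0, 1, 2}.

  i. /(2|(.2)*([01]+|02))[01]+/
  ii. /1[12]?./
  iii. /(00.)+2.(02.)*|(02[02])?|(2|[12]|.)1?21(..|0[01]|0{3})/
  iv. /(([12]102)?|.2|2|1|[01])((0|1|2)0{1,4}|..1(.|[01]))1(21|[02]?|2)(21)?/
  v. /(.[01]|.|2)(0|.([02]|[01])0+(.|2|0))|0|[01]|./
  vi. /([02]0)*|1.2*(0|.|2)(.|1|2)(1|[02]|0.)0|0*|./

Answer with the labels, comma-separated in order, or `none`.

i, ii

i → match
ii → match
iii → no match
iv → no match
v → no match
vi → no match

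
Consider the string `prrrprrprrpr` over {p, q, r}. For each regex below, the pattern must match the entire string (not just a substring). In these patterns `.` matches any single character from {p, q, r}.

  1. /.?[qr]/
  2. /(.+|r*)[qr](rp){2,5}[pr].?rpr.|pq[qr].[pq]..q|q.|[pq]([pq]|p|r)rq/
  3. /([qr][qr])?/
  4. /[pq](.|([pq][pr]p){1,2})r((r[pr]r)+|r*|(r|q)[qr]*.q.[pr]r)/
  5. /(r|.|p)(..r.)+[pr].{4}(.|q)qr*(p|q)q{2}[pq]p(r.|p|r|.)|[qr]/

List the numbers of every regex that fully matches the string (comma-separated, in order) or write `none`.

1 → no match
2 → no match
3 → no match
4 → match
5 → no match

4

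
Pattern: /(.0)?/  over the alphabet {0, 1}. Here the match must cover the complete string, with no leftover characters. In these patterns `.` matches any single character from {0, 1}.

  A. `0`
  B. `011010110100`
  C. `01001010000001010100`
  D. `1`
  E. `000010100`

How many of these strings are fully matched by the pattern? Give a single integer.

A → no match
B → no match
C → no match
D → no match
E → no match
Total matched: 0

0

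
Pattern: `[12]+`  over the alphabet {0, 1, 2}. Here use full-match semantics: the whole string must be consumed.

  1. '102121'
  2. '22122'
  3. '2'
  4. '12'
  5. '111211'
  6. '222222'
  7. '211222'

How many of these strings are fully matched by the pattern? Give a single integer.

6

1 → no match
2 → match
3 → match
4 → match
5 → match
6 → match
7 → match
Total matched: 6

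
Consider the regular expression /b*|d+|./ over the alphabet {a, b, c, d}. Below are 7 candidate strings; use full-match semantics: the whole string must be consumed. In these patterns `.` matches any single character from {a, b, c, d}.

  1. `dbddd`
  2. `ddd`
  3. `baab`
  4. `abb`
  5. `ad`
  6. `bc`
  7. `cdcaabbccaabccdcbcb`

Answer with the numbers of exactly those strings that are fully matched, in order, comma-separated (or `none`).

2

1 → no match
2 → match
3 → no match
4 → no match
5 → no match
6 → no match
7 → no match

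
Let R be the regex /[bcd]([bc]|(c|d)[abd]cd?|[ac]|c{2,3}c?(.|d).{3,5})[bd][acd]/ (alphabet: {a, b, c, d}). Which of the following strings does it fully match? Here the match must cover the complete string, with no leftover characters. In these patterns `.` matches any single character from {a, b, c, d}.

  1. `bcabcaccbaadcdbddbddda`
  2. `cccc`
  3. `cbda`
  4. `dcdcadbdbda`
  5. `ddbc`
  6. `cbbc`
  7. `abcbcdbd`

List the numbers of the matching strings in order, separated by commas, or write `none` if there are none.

1 → no match
2 → no match
3 → match
4 → no match
5 → no match
6 → match
7 → no match

3, 6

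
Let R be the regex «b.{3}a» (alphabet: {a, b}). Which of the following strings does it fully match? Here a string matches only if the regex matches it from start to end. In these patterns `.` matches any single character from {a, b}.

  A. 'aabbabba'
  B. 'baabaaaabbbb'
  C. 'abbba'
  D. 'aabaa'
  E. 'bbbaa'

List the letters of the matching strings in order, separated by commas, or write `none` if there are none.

A → no match — must start with 'b'
B → no match — must end with 'a'
C → no match — must start with 'b'
D → no match — must start with 'b'
E → match

E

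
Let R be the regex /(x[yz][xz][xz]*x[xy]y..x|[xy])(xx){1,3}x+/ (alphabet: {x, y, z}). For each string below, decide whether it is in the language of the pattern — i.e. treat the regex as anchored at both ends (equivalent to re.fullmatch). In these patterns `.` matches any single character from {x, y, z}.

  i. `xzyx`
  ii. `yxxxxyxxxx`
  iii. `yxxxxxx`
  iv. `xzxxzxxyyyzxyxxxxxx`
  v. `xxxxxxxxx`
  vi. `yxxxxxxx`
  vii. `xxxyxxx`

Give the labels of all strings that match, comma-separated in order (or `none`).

i. `xzyx` → no match
ii. `yxxxxyxxxx` → no match
iii. `yxxxxxx` → match
iv → no match
v. `xxxxxxxxx` → match
vi. `yxxxxxxx` → match
vii. `xxxyxxx` → no match

iii, v, vi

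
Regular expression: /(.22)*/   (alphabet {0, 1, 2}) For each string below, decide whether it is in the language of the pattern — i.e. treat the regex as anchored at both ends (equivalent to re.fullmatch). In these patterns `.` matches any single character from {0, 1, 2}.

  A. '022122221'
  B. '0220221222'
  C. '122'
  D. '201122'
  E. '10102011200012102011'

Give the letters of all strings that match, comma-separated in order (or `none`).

C

A → no match
B → no match
C → match
D → no match
E → no match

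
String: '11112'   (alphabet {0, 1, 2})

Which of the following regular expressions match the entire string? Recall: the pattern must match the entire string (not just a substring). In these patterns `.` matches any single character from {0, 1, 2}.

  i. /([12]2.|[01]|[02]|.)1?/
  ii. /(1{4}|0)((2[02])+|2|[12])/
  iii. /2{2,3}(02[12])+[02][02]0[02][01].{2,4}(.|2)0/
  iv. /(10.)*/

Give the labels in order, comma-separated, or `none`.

ii

i → no match
ii → match
iii → no match — must start with '2'
iv → no match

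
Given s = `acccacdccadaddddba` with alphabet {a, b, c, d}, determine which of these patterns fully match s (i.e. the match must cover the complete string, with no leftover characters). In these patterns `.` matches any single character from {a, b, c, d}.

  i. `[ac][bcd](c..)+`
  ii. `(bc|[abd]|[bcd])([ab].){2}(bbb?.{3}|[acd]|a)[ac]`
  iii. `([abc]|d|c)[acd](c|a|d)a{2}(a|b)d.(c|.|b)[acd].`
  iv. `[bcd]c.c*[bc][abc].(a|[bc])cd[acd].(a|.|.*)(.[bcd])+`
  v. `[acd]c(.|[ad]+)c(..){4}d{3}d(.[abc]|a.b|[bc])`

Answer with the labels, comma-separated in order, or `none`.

i → no match
ii → no match
iii → no match
iv → no match
v → match

v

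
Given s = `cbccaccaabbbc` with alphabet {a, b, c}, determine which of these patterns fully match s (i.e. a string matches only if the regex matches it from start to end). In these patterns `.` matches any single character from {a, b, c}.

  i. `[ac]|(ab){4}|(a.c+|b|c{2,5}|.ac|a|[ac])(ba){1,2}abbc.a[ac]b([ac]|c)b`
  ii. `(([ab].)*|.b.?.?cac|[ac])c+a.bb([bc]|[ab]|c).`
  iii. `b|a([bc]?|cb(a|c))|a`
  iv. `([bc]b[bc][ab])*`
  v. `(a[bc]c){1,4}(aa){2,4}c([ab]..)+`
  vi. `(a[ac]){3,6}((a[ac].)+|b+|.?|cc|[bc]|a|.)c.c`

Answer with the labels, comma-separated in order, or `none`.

ii

i → no match
ii → match
iii → no match
iv → no match
v → no match — must start with `a`
vi → no match — must start with `a`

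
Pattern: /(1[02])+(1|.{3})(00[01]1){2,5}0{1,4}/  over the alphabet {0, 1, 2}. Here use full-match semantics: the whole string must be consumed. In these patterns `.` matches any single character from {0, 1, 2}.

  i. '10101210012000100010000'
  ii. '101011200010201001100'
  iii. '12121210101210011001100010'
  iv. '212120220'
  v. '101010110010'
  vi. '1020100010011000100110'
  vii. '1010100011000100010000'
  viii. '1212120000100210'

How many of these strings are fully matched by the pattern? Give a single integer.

i → match
ii → no match
iii → match
iv → no match — must start with '1'
v → no match
vi → match
vii → no match
viii → no match
Total matched: 3

3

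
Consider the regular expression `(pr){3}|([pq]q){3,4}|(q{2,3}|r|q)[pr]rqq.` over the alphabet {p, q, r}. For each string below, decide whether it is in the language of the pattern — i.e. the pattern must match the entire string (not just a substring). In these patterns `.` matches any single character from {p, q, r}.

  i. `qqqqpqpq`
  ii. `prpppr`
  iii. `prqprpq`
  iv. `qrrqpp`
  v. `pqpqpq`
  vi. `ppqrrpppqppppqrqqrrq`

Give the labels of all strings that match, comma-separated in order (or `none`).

i, v

i → match
ii → no match
iii → no match
iv → no match
v → match
vi → no match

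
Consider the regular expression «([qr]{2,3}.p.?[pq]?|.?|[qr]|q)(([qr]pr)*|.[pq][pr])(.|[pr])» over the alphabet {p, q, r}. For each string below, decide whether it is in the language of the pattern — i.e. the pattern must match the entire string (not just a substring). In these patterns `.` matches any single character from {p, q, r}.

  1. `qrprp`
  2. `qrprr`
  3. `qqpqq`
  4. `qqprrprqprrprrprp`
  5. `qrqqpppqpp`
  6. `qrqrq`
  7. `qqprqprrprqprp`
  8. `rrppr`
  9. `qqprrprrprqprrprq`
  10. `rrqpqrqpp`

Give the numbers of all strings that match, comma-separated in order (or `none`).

1, 2, 4, 5, 6, 7, 8, 9, 10

1 → match
2 → match
3 → no match
4 → match
5 → match
6 → match
7 → match
8 → match
9 → match
10 → match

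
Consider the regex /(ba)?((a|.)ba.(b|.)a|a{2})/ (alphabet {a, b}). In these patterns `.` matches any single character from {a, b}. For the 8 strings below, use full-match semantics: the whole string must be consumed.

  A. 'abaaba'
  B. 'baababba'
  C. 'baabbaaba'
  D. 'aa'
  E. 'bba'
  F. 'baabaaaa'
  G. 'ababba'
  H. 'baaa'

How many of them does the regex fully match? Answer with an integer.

6

A → match
B → match
C → no match
D → match
E → no match
F → match
G → match
H → match
Total matched: 6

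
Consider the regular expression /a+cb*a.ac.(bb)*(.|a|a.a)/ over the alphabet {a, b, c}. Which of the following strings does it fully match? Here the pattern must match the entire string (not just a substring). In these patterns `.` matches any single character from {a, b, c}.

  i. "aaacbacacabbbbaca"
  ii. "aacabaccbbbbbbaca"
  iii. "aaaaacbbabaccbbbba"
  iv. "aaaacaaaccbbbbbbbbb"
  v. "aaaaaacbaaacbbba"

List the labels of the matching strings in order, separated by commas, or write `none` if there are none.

i, ii, iii, iv, v

i → match
ii → match
iii → match
iv → match
v → match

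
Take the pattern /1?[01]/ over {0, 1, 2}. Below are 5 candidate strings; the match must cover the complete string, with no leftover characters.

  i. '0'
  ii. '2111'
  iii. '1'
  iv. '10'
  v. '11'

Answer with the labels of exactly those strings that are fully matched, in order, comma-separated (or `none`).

i, iii, iv, v

i → match
ii → no match
iii → match
iv → match
v → match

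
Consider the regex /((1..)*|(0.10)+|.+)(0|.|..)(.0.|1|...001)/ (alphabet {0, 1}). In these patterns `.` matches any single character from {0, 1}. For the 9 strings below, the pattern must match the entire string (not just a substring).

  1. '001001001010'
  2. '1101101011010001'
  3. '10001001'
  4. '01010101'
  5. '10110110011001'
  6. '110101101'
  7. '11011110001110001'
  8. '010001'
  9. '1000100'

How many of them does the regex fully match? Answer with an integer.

1 → no match
2 → match
3 → match
4 → match
5 → match
6 → match
7 → match
8 → match
9 → match
Total matched: 8

8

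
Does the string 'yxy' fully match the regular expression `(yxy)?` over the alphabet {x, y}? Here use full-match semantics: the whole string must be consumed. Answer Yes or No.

Yes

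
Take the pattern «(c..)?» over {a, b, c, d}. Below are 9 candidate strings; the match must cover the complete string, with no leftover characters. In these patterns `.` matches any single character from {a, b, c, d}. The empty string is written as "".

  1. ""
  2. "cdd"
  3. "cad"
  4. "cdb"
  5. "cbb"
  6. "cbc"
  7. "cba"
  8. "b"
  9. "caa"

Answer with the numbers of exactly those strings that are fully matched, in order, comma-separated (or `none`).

1 → match
2 → match
3 → match
4 → match
5 → match
6 → match
7 → match
8 → no match
9 → match

1, 2, 3, 4, 5, 6, 7, 9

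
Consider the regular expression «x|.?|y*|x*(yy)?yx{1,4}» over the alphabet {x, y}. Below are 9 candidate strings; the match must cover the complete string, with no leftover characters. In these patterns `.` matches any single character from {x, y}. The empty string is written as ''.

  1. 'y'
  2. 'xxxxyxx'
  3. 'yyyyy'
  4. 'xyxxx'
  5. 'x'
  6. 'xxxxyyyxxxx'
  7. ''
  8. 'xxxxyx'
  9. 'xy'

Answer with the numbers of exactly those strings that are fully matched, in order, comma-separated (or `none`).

1 → match
2 → match
3 → match
4 → match
5 → match
6 → match
7 → match
8 → match
9 → no match

1, 2, 3, 4, 5, 6, 7, 8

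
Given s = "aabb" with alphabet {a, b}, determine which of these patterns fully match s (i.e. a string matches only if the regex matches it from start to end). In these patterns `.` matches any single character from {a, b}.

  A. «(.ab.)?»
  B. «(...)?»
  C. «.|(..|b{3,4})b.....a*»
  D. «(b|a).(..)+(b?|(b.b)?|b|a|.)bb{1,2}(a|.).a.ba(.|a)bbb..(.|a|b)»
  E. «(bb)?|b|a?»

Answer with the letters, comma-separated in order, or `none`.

A

A → match
B → no match
C → no match
D → no match
E → no match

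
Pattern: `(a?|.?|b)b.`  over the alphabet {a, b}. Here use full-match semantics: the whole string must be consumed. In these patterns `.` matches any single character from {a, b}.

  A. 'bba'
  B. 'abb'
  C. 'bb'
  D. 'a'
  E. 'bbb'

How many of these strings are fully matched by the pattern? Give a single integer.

4

A → match
B → match
C → match
D → no match
E → match
Total matched: 4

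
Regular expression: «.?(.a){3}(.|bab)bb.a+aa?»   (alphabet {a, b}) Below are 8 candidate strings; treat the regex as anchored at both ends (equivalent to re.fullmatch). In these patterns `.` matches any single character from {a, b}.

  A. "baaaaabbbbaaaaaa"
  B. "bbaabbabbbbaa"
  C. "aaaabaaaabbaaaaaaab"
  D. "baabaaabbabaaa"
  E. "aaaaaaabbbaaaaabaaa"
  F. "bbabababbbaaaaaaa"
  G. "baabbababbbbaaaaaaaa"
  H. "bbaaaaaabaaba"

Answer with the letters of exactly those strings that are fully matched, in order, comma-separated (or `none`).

A → match
B → no match
C → no match
D → no match
E → no match
F → match
G → no match
H → no match

A, F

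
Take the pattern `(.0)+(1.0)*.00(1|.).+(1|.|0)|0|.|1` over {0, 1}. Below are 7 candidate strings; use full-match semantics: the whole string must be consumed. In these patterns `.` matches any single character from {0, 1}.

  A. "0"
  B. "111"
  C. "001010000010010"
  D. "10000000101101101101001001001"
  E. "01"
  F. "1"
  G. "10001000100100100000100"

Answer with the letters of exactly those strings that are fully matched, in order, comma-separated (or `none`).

A → match
B → no match
C → match
D → match
E → no match
F → match
G → match

A, C, D, F, G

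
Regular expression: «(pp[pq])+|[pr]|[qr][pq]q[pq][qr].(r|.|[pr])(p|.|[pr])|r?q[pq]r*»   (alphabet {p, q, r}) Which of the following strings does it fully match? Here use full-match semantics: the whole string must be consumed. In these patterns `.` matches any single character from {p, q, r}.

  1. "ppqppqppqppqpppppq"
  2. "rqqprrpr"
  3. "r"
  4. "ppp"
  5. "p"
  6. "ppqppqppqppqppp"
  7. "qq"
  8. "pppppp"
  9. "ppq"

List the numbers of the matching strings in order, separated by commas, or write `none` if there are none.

1, 2, 3, 4, 5, 6, 7, 8, 9

1 → match
2 → match
3 → match
4 → match
5 → match
6 → match
7 → match
8 → match
9 → match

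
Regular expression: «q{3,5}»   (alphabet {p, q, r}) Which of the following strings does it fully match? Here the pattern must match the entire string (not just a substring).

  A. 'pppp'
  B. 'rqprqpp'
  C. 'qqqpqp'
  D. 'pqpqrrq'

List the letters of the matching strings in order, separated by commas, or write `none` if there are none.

none

A → no match — must start with 'q'
B → no match — must start with 'q'
C → no match — must end with 'q'
D → no match — must start with 'q'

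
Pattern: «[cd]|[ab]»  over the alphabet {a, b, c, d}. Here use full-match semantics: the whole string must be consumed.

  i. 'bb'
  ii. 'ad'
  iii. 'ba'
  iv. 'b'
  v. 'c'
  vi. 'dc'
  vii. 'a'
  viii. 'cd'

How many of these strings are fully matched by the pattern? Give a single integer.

3

i → no match
ii → no match
iii → no match
iv → match
v → match
vi → no match
vii → match
viii → no match
Total matched: 3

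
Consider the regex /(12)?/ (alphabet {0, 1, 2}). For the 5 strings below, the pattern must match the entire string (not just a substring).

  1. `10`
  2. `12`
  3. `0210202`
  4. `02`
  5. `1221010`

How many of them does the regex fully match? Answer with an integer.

1. `10` → no match
2. `12` → match
3. `0210202` → no match
4. `02` → no match
5. `1221010` → no match
Total matched: 1

1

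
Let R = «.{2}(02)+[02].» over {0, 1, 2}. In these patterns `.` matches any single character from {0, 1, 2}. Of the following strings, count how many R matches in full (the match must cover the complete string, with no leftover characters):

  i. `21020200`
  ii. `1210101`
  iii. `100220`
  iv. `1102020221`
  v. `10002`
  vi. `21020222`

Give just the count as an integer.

4

i → match
ii → no match
iii → match
iv → match
v → no match
vi → match
Total matched: 4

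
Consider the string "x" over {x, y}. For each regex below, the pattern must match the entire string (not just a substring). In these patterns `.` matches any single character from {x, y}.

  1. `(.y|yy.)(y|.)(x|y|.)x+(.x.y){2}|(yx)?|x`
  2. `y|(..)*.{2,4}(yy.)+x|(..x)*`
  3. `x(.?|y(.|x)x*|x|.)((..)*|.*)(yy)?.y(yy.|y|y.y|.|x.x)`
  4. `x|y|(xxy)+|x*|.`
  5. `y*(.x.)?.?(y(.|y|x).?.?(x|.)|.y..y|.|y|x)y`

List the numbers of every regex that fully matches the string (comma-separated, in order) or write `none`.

1 → match
2 → no match
3 → no match
4 → match
5 → no match — must end with "y"

1, 4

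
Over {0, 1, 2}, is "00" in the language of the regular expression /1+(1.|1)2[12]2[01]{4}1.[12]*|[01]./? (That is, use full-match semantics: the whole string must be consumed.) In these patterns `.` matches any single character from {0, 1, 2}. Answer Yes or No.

Yes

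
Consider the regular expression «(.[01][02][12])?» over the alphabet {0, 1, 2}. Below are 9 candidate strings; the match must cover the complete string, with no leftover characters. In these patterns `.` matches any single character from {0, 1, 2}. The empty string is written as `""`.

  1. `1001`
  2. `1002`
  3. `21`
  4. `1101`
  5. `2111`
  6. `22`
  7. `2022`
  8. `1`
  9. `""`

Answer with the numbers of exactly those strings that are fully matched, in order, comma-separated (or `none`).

1. `1001` → match
2. `1002` → match
3. `21` → no match
4. `1101` → match
5. `2111` → no match
6. `22` → no match
7. `2022` → match
8. `1` → no match
9. `""` → match

1, 2, 4, 7, 9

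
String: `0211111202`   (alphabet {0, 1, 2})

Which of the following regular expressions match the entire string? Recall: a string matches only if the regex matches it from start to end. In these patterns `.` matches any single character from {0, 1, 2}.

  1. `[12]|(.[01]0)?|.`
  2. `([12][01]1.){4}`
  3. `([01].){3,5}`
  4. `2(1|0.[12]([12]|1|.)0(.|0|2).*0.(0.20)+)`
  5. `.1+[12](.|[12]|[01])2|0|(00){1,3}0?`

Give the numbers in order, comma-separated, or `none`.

3

1 → no match
2 → no match
3 → match
4 → no match — must start with `2`
5 → no match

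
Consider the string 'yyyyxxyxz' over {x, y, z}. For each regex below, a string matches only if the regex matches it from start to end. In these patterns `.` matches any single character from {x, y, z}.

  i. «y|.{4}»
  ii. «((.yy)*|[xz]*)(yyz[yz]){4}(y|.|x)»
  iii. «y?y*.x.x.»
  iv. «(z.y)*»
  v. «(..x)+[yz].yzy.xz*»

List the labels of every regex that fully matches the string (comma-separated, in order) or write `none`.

i → no match
ii → no match
iii → match
iv → no match
v → no match

iii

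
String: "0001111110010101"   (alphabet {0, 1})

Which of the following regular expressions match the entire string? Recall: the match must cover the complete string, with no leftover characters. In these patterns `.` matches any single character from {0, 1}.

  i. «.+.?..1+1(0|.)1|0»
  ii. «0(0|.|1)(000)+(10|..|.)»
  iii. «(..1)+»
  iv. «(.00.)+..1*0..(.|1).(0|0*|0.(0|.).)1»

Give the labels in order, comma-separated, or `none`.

iv

i → no match
ii → no match
iii → no match
iv → match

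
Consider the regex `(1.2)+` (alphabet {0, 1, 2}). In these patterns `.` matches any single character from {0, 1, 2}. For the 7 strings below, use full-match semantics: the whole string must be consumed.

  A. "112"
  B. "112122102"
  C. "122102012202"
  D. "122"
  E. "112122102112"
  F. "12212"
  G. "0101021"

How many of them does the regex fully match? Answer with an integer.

4

A. "112" → match
B. "112122102" → match
C. "122102012202" → no match
D. "122" → match
E. "112122102112" → match
F. "12212" → no match
G. "0101021" → no match — must start with "1"
Total matched: 4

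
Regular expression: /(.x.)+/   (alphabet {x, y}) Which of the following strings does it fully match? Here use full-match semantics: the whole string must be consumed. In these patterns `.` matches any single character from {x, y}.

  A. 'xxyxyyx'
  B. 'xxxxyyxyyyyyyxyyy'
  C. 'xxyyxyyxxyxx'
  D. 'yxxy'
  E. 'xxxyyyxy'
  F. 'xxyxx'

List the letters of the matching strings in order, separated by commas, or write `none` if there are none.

C

A → no match
B → no match
C → match
D → no match
E → no match
F → no match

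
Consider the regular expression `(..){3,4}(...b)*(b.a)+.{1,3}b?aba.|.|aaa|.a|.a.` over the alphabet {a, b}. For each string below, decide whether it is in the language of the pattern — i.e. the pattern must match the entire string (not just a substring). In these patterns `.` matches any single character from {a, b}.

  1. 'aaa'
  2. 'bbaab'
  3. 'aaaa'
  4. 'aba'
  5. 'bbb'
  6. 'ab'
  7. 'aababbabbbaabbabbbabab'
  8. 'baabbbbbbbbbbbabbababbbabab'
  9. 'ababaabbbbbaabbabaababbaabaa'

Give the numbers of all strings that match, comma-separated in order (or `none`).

1 → match
2 → no match
3 → no match
4 → no match
5 → no match
6 → no match
7 → no match
8 → no match
9 → no match

1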